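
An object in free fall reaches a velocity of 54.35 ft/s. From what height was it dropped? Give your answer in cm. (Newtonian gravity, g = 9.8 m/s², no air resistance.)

v = 54.35 ft/s × 0.3048 = 16.5659 m/s
h = v² / (2g) = 16.5659² / (2 × 9.8) = 14.0015 m
h = 14.0015 m / 0.01 = 1400 cm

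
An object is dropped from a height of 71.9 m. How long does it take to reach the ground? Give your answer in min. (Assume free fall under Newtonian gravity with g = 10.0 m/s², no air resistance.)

t = √(2h/g) = √(2 × 71.9 / 10.0) = 3.7921 s
t = 3.7921 s / 60.0 = 0.0632 min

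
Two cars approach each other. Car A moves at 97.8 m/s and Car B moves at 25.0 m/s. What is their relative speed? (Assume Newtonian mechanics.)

v_rel = v_A + v_B = 97.8 + 25.0 = 122.8 m/s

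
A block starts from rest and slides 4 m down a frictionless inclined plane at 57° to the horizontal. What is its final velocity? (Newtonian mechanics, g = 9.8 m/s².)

a = g sin(θ) = 9.8 × sin(57°) = 8.219 m/s²
v = √(2ad) = √(2 × 8.219 × 4) = 8.11 m/s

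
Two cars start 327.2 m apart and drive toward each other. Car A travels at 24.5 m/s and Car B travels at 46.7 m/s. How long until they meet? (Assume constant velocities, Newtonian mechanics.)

Combined speed: v_combined = 24.5 + 46.7 = 71.2 m/s
Time to meet: t = d/v_combined = 327.2/71.2 = 4.6 s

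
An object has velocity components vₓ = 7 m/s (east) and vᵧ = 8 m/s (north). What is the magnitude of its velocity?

|v| = √(vₓ² + vᵧ²) = √(7² + 8²) = √(113) = 10.63 m/s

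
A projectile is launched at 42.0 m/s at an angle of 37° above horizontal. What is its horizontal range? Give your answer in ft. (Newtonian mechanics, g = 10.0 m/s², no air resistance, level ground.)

R = v₀² × sin(2θ) / g = 42.0² × sin(2 × 37°) / 10.0 = 1764.0 × 0.961262 / 10.0 = 169.567 m
R = 169.567 m / 0.3048 = 556.3 ft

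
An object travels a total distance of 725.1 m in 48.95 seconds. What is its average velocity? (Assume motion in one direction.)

v_avg = Δd / Δt = 725.1 / 48.95 = 14.81 m/s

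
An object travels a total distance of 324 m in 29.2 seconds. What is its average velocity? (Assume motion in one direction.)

v_avg = Δd / Δt = 324 / 29.2 = 11.1 m/s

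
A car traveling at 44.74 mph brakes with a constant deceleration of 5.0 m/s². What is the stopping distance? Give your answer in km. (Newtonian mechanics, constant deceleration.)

v₀ = 44.74 mph × 0.44704 = 20.0006 m/s
d = v₀² / (2a) = 20.0006² / (2 × 5.0) = 400.024 / 10.0 = 40.0024 m
d = 40.0024 m / 1000.0 = 0.04 km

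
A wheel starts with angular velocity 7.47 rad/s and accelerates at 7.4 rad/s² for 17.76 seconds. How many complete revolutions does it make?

θ = ω₀t + ½αt² = 7.47×17.76 + ½×7.4×17.76² = 1299.71232 rad
Total revolutions = θ/(2π) = 1299.71232/(2π) = 206.86
Complete revolutions = ⌊206.86⌋ = 206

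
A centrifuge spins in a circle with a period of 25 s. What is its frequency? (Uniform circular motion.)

f = 1/T = 1/25 = 0.04 Hz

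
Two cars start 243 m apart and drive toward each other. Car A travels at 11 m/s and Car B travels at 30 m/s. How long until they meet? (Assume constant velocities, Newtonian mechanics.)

Combined speed: v_combined = 11 + 30 = 41 m/s
Time to meet: t = d/v_combined = 243/41 = 5.93 s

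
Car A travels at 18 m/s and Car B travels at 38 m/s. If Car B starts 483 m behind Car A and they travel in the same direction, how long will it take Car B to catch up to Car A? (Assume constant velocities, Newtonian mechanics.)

Relative speed: v_rel = 38 - 18 = 20 m/s
Time to catch: t = d₀/v_rel = 483/20 = 24.15 s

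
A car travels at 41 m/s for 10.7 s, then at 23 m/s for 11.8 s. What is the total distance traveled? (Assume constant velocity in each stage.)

d₁ = v₁t₁ = 41 × 10.7 = 438.7 m
d₂ = v₂t₂ = 23 × 11.8 = 271.4 m
d_total = 438.7 + 271.4 = 710.1 m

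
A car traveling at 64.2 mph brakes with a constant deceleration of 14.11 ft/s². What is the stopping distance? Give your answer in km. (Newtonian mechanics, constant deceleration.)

v₀ = 64.2 mph × 0.44704 = 28.7 m/s
a = 14.11 ft/s² × 0.3048 = 4.30073 m/s²
d = v₀² / (2a) = 28.7² / (2 × 4.30073) = 823.69 / 8.60146 = 95.7616 m
d = 95.7616 m / 1000.0 = 0.09576 km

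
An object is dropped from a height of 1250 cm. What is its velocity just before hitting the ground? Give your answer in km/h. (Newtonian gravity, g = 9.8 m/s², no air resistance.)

h = 1250 cm × 0.01 = 12.5 m
v = √(2gh) = √(2 × 9.8 × 12.5) = 15.6525 m/s
v = 15.6525 m/s / 0.2777777777777778 = 56.35 km/h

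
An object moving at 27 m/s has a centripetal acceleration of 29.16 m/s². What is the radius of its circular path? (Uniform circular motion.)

r = v²/a_c = 27²/29.16 = 25.0 m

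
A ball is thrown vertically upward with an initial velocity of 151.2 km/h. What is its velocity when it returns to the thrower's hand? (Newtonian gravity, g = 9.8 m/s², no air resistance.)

By conservation of energy (no air resistance), the ball returns to the throw height with the same speed as launch, but directed downward.
|v_ground| = v₀ = 151.2 km/h
v_ground = 151.2 km/h (downward)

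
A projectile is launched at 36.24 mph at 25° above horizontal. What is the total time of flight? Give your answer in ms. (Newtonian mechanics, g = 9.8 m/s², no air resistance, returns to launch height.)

v₀ = 36.24 mph × 0.44704 = 16.2007 m/s
T = 2 × v₀ × sin(θ) / g = 2 × 16.2007 × sin(25°) / 9.8 = 2 × 16.2007 × 0.422618 / 9.8 = 1.39729 s
T = 1.39729 s / 0.001 = 1397 ms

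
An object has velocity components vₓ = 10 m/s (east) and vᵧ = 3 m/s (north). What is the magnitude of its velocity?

|v| = √(vₓ² + vᵧ²) = √(10² + 3²) = √(109) = 10.44 m/s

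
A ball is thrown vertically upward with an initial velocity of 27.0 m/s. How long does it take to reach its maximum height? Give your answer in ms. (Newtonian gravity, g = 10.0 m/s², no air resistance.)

t_up = v₀ / g = 27.0 / 10.0 = 2.7 s
t_up = 2.7 s / 0.001 = 2700 ms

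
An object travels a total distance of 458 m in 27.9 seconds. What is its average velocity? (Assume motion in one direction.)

v_avg = Δd / Δt = 458 / 27.9 = 16.42 m/s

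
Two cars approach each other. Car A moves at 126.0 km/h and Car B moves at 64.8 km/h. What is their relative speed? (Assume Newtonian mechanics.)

v_rel = v_A + v_B = 126.0 + 64.8 = 190.8 km/h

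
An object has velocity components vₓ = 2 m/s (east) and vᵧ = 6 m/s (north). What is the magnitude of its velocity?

|v| = √(vₓ² + vᵧ²) = √(2² + 6²) = √(40) = 6.32 m/s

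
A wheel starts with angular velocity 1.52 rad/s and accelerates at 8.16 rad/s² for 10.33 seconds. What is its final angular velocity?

ω = ω₀ + αt = 1.52 + 8.16 × 10.33 = 85.81 rad/s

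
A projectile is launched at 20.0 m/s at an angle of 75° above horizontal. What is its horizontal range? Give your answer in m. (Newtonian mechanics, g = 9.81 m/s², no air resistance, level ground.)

R = v₀² × sin(2θ) / g = 20.0² × sin(2 × 75°) / 9.81 = 400.0 × 0.5 / 9.81 = 20.39 m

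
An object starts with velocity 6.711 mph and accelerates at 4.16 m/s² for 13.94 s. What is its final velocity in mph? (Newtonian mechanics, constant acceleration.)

v₀ = 6.711 mph × 0.44704 = 3.00009 m/s
v = v₀ + a × t = 3.00009 + 4.16 × 13.94 = 60.9905 m/s
v = 60.9905 m/s / 0.44704 = 136.4 mph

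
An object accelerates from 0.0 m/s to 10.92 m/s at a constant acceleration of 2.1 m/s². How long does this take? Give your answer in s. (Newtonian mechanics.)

t = (v - v₀) / a = (10.92 - 0.0) / 2.1 = 5.2 s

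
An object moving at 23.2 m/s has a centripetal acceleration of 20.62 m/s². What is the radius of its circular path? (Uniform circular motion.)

r = v²/a_c = 23.2²/20.62 = 26.1 m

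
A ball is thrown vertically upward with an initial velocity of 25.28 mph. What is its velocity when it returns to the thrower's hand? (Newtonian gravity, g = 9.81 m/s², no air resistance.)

By conservation of energy (no air resistance), the ball returns to the throw height with the same speed as launch, but directed downward.
|v_ground| = v₀ = 25.28 mph
v_ground = 25.28 mph (downward)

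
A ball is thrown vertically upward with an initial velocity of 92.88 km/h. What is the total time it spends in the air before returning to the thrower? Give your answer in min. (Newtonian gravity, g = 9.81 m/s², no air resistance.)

v₀ = 92.88 km/h × 0.2777777777777778 = 25.8 m/s
t_total = 2 × v₀ / g = 2 × 25.8 / 9.81 = 5.25994 s
t_total = 5.25994 s / 60.0 = 0.08767 min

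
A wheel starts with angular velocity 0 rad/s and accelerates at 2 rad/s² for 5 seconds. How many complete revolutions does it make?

θ = ω₀t + ½αt² = 0×5 + ½×2×5² = 25.0 rad
Total revolutions = θ/(2π) = 25.0/(2π) = 3.98
Complete revolutions = ⌊3.98⌋ = 3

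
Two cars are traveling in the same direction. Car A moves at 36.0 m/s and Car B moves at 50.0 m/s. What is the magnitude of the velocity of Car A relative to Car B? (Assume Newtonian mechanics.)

v_rel = |v_A - v_B| = |36.0 - 50.0| = 14.0 m/s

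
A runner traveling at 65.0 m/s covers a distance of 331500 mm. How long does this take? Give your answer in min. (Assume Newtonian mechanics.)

d = 331500 mm × 0.001 = 331.5 m
t = d / v = 331.5 / 65.0 = 5.1 s
t = 5.1 s / 60.0 = 0.085 min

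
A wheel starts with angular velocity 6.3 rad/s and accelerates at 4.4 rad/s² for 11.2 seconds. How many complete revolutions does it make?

θ = ω₀t + ½αt² = 6.3×11.2 + ½×4.4×11.2² = 346.528 rad
Total revolutions = θ/(2π) = 346.528/(2π) = 55.15
Complete revolutions = ⌊55.15⌋ = 55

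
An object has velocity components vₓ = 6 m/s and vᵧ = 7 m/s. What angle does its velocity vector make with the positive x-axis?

θ = arctan(vᵧ/vₓ) = arctan(7/6) = 49.4°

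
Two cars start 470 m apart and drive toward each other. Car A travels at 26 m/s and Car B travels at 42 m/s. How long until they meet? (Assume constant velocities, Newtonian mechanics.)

Combined speed: v_combined = 26 + 42 = 68 m/s
Time to meet: t = d/v_combined = 470/68 = 6.91 s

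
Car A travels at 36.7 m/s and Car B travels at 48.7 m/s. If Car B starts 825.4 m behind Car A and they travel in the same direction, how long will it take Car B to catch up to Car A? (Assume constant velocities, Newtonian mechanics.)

Relative speed: v_rel = 48.7 - 36.7 = 12.0 m/s
Time to catch: t = d₀/v_rel = 825.4/12.0 = 68.78 s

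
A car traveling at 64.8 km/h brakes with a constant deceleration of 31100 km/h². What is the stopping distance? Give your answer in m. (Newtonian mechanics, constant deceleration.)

v₀ = 64.8 km/h × 0.2777777777777778 = 18.0 m/s
a = 31100 km/h² × 7.716049382716049e-05 = 2.39969 m/s²
d = v₀² / (2a) = 18.0² / (2 × 2.39969) = 324.0 / 4.79938 = 67.51 m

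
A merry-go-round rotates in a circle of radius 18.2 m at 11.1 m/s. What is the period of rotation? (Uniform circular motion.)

T = 2πr/v = 2π×18.2/11.1 = 10.3 s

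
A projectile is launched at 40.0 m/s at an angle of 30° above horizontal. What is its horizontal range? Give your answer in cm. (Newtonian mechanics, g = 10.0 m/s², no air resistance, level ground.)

R = v₀² × sin(2θ) / g = 40.0² × sin(2 × 30°) / 10.0 = 1600.0 × 0.866025 / 10.0 = 138.564 m
R = 138.564 m / 0.01 = 13860 cm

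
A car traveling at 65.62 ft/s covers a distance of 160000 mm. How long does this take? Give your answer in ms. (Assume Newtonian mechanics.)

d = 160000 mm × 0.001 = 160.0 m
v = 65.62 ft/s × 0.3048 = 20.001 m/s
t = d / v = 160.0 / 20.001 = 7.9996 s
t = 7.9996 s / 0.001 = 8000 ms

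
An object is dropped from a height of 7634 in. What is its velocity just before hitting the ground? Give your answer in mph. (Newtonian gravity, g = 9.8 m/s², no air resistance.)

h = 7634 in × 0.0254 = 193.904 m
v = √(2gh) = √(2 × 9.8 × 193.904) = 61.6483 m/s
v = 61.6483 m/s / 0.44704 = 137.9 mph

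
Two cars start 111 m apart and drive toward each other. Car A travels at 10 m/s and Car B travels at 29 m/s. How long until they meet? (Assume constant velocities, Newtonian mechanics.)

Combined speed: v_combined = 10 + 29 = 39 m/s
Time to meet: t = d/v_combined = 111/39 = 2.85 s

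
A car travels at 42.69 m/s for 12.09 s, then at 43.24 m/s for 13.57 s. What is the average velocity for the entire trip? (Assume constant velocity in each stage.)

d₁ = v₁t₁ = 42.69 × 12.09 = 516.1221 m
d₂ = v₂t₂ = 43.24 × 13.57 = 586.7668 m
d_total = 1102.8889 m, t_total = 25.66 s
v_avg = d_total/t_total = 1102.8889/25.66 = 42.98 m/s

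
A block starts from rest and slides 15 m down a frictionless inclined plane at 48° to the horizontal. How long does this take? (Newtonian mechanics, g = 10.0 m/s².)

a = g sin(θ) = 10.0 × sin(48°) = 7.4314 m/s²
t = √(2d/a) = √(2 × 15 / 7.4314) = 2.01 s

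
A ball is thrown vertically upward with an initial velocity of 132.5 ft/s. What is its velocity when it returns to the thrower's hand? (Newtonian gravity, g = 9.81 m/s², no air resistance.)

By conservation of energy (no air resistance), the ball returns to the throw height with the same speed as launch, but directed downward.
|v_ground| = v₀ = 132.5 ft/s
v_ground = 132.5 ft/s (downward)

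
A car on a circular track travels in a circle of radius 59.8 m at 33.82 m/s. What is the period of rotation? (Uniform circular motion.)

T = 2πr/v = 2π×59.8/33.82 = 11.11 s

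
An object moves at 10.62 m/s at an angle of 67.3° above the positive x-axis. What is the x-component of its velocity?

vₓ = v cos(θ) = 10.62 × cos(67.3°) = 4.1 m/s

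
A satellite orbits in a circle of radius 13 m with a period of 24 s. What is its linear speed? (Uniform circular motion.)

v = 2πr/T = 2π×13/24 = 3.4 m/s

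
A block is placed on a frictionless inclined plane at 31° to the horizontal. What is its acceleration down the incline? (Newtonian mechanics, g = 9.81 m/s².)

a = g sin(θ) = 9.81 × sin(31°) = 9.81 × 0.515 = 5.05 m/s²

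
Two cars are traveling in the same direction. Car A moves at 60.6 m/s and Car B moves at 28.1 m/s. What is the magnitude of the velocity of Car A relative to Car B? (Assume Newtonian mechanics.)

v_rel = |v_A - v_B| = |60.6 - 28.1| = 32.5 m/s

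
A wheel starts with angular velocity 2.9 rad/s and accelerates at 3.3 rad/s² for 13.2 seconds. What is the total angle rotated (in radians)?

θ = ω₀t + ½αt² = 2.9×13.2 + ½×3.3×13.2² = 325.78 rad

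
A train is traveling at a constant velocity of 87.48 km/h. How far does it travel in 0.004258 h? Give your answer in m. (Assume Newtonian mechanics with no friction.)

v = 87.48 km/h × 0.2777777777777778 = 24.3 m/s
t = 0.004258 h × 3600.0 = 15.3288 s
d = v × t = 24.3 × 15.3288 = 372.5 m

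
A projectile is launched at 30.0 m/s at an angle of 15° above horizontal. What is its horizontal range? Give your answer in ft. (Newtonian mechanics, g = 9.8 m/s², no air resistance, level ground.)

R = v₀² × sin(2θ) / g = 30.0² × sin(2 × 15°) / 9.8 = 900.0 × 0.5 / 9.8 = 45.9184 m
R = 45.9184 m / 0.3048 = 150.7 ft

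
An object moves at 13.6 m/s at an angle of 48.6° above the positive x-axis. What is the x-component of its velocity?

vₓ = v cos(θ) = 13.6 × cos(48.6°) = 8.99 m/s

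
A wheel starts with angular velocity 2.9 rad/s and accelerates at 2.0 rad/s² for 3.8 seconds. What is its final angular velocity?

ω = ω₀ + αt = 2.9 + 2.0 × 3.8 = 10.5 rad/s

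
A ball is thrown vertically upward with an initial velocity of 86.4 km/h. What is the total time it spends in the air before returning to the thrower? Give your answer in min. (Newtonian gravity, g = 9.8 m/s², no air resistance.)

v₀ = 86.4 km/h × 0.2777777777777778 = 24.0 m/s
t_total = 2 × v₀ / g = 2 × 24.0 / 9.8 = 4.89796 s
t_total = 4.89796 s / 60.0 = 0.08163 min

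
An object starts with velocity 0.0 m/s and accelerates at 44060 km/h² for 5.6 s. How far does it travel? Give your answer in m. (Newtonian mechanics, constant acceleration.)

a = 44060 km/h² × 7.716049382716049e-05 = 3.39969 m/s²
d = v₀ × t + ½ × a × t² = 0.0 × 5.6 + 0.5 × 3.39969 × 5.6² = 53.31 m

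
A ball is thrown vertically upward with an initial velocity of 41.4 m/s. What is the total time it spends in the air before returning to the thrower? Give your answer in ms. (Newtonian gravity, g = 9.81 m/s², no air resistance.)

t_total = 2 × v₀ / g = 2 × 41.4 / 9.81 = 8.44037 s
t_total = 8.44037 s / 0.001 = 8440 ms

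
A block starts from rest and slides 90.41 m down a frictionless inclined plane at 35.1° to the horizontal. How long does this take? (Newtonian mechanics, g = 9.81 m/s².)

a = g sin(θ) = 9.81 × sin(35.1°) = 5.6408 m/s²
t = √(2d/a) = √(2 × 90.41 / 5.6408) = 5.66 s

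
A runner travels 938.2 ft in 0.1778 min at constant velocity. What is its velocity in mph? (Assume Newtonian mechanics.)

d = 938.2 ft × 0.3048 = 285.963 m
t = 0.1778 min × 60.0 = 10.668 s
v = d / t = 285.963 / 10.668 = 26.8057 m/s
v = 26.8057 m/s / 0.44704 = 59.96 mph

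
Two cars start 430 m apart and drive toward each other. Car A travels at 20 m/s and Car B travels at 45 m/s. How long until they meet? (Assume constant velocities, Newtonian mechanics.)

Combined speed: v_combined = 20 + 45 = 65 m/s
Time to meet: t = d/v_combined = 430/65 = 6.62 s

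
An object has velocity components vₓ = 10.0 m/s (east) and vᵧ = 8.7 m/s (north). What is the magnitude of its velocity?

|v| = √(vₓ² + vᵧ²) = √(10.0² + 8.7²) = √(175.69) = 13.25 m/s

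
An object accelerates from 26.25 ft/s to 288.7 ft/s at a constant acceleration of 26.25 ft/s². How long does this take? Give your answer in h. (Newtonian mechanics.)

v₀ = 26.25 ft/s × 0.3048 = 8.001 m/s
v = 288.7 ft/s × 0.3048 = 87.9958 m/s
a = 26.25 ft/s² × 0.3048 = 8.001 m/s²
t = (v - v₀) / a = (87.9958 - 8.001) / 8.001 = 9.9981 s
t = 9.9981 s / 3600.0 = 0.002777 h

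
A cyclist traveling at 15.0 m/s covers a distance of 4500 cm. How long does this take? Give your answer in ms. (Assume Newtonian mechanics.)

d = 4500 cm × 0.01 = 45.0 m
t = d / v = 45.0 / 15.0 = 3.0 s
t = 3.0 s / 0.001 = 3000 ms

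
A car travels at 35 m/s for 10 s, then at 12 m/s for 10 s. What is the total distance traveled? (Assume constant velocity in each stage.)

d₁ = v₁t₁ = 35 × 10 = 350 m
d₂ = v₂t₂ = 12 × 10 = 120 m
d_total = 350 + 120 = 470 m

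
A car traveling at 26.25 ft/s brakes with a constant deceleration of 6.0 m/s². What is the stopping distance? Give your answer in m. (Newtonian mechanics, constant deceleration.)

v₀ = 26.25 ft/s × 0.3048 = 8.001 m/s
d = v₀² / (2a) = 8.001² / (2 × 6.0) = 64.016 / 12.0 = 5.335 m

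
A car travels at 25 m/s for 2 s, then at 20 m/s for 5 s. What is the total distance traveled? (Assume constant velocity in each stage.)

d₁ = v₁t₁ = 25 × 2 = 50 m
d₂ = v₂t₂ = 20 × 5 = 100 m
d_total = 50 + 100 = 150 m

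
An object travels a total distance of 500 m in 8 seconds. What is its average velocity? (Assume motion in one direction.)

v_avg = Δd / Δt = 500 / 8 = 62.5 m/s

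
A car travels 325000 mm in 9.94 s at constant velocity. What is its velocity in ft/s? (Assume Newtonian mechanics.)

d = 325000 mm × 0.001 = 325.0 m
v = d / t = 325.0 / 9.94 = 32.6962 m/s
v = 32.6962 m/s / 0.3048 = 107.3 ft/s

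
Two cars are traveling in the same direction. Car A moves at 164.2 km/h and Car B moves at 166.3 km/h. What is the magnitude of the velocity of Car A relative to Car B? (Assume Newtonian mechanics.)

v_rel = |v_A - v_B| = |164.2 - 166.3| = 2.1 km/h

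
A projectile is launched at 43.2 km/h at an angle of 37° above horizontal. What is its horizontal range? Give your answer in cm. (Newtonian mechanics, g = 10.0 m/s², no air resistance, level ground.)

v₀ = 43.2 km/h × 0.2777777777777778 = 12.0 m/s
R = v₀² × sin(2θ) / g = 12.0² × sin(2 × 37°) / 10.0 = 144.0 × 0.961262 / 10.0 = 13.8422 m
R = 13.8422 m / 0.01 = 1384 cm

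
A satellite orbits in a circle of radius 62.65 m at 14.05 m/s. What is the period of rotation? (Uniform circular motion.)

T = 2πr/v = 2π×62.65/14.05 = 28.02 s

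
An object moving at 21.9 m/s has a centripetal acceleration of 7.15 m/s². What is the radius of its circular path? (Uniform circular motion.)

r = v²/a_c = 21.9²/7.15 = 67.08 m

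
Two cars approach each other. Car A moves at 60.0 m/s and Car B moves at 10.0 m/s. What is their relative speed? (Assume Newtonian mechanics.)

v_rel = v_A + v_B = 60.0 + 10.0 = 70.0 m/s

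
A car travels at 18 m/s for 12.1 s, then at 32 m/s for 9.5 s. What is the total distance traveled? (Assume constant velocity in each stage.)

d₁ = v₁t₁ = 18 × 12.1 = 217.8 m
d₂ = v₂t₂ = 32 × 9.5 = 304.0 m
d_total = 217.8 + 304.0 = 521.8 m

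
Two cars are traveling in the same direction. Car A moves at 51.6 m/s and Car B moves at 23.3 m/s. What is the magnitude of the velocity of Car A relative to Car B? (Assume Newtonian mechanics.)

v_rel = |v_A - v_B| = |51.6 - 23.3| = 28.3 m/s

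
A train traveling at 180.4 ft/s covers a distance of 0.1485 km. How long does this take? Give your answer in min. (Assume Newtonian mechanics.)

d = 0.1485 km × 1000.0 = 148.5 m
v = 180.4 ft/s × 0.3048 = 54.9859 m/s
t = d / v = 148.5 / 54.9859 = 2.70069 s
t = 2.70069 s / 60.0 = 0.04501 min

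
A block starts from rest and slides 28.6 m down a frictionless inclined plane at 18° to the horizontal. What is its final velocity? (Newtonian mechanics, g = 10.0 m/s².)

a = g sin(θ) = 10.0 × sin(18°) = 3.0902 m/s²
v = √(2ad) = √(2 × 3.0902 × 28.6) = 13.3 m/s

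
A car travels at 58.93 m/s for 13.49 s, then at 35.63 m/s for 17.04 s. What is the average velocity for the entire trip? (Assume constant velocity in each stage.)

d₁ = v₁t₁ = 58.93 × 13.49 = 794.9657 m
d₂ = v₂t₂ = 35.63 × 17.04 = 607.1352 m
d_total = 1402.1009 m, t_total = 30.53 s
v_avg = d_total/t_total = 1402.1009/30.53 = 45.93 m/s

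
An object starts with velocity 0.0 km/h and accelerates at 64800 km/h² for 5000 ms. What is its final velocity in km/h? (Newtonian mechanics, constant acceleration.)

v₀ = 0.0 km/h × 0.2777777777777778 = 0.0 m/s
a = 64800 km/h² × 7.716049382716049e-05 = 5.0 m/s²
t = 5000 ms × 0.001 = 5.0 s
v = v₀ + a × t = 0.0 + 5.0 × 5.0 = 25.0 m/s
v = 25.0 m/s / 0.2777777777777778 = 90.0 km/h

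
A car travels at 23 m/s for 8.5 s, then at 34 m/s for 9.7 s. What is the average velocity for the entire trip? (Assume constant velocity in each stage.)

d₁ = v₁t₁ = 23 × 8.5 = 195.5 m
d₂ = v₂t₂ = 34 × 9.7 = 329.8 m
d_total = 525.3 m, t_total = 18.2 s
v_avg = d_total/t_total = 525.3/18.2 = 28.86 m/s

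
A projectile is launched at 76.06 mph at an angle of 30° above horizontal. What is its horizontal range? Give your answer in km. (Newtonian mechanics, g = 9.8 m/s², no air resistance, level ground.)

v₀ = 76.06 mph × 0.44704 = 34.0019 m/s
R = v₀² × sin(2θ) / g = 34.0019² × sin(2 × 30°) / 9.8 = 1156.13 × 0.866025 / 9.8 = 102.167 m
R = 102.167 m / 1000.0 = 0.1022 km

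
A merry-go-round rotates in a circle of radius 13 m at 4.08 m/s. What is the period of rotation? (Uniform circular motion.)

T = 2πr/v = 2π×13/4.08 = 20.02 s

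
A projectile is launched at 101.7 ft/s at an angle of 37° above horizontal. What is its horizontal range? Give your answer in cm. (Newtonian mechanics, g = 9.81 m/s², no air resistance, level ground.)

v₀ = 101.7 ft/s × 0.3048 = 30.9982 m/s
R = v₀² × sin(2θ) / g = 30.9982² × sin(2 × 37°) / 9.81 = 960.888 × 0.961262 / 9.81 = 94.1555 m
R = 94.1555 m / 0.01 = 9416 cm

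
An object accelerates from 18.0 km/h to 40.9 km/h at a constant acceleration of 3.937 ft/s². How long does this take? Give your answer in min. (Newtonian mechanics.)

v₀ = 18.0 km/h × 0.2777777777777778 = 5.0 m/s
v = 40.9 km/h × 0.2777777777777778 = 11.3611 m/s
a = 3.937 ft/s² × 0.3048 = 1.2 m/s²
t = (v - v₀) / a = (11.3611 - 5.0) / 1.2 = 5.30092 s
t = 5.30092 s / 60.0 = 0.08835 min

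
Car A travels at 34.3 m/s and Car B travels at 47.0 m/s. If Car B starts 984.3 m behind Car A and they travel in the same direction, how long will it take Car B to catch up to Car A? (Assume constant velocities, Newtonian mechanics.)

Relative speed: v_rel = 47.0 - 34.3 = 12.7 m/s
Time to catch: t = d₀/v_rel = 984.3/12.7 = 77.5 s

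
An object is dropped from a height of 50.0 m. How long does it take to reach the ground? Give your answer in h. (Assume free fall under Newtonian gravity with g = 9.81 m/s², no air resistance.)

t = √(2h/g) = √(2 × 50.0 / 9.81) = 3.19275 s
t = 3.19275 s / 3600.0 = 0.0008869 h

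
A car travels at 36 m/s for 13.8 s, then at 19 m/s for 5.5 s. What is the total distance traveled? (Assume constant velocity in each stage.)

d₁ = v₁t₁ = 36 × 13.8 = 496.8 m
d₂ = v₂t₂ = 19 × 5.5 = 104.5 m
d_total = 496.8 + 104.5 = 601.3 m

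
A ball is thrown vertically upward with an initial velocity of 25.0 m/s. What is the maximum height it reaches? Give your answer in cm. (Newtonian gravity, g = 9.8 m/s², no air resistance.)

h_max = v₀² / (2g) = 25.0² / (2 × 9.8) = 625.0 / 19.6 = 31.8878 m
h_max = 31.8878 m / 0.01 = 3189 cm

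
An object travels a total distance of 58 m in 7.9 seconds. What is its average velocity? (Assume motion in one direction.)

v_avg = Δd / Δt = 58 / 7.9 = 7.34 m/s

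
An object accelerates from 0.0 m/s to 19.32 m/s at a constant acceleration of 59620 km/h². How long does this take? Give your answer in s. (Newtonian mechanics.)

a = 59620 km/h² × 7.716049382716049e-05 = 4.60031 m/s²
t = (v - v₀) / a = (19.32 - 0.0) / 4.60031 = 4.2 s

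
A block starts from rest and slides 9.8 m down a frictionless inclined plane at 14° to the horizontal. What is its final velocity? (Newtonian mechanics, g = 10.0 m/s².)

a = g sin(θ) = 10.0 × sin(14°) = 2.4192 m/s²
v = √(2ad) = √(2 × 2.4192 × 9.8) = 6.89 m/s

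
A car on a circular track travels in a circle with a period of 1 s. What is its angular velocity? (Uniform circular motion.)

ω = 2π/T = 2π/1 = 6.2832 rad/s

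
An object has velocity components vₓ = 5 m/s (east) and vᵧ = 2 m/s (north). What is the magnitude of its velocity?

|v| = √(vₓ² + vᵧ²) = √(5² + 2²) = √(29) = 5.39 m/s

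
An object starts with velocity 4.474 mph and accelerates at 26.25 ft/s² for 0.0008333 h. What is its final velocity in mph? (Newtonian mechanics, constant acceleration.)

v₀ = 4.474 mph × 0.44704 = 2.00006 m/s
a = 26.25 ft/s² × 0.3048 = 8.001 m/s²
t = 0.0008333 h × 3600.0 = 2.99988 s
v = v₀ + a × t = 2.00006 + 8.001 × 2.99988 = 26.0021 m/s
v = 26.0021 m/s / 0.44704 = 58.17 mph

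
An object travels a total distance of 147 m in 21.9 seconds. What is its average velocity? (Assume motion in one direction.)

v_avg = Δd / Δt = 147 / 21.9 = 6.71 m/s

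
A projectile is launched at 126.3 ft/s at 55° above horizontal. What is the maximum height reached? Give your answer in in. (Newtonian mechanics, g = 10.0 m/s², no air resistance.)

v₀ = 126.3 ft/s × 0.3048 = 38.4962 m/s
H = v₀² × sin²(θ) / (2g) = 38.4962² × sin(55°)² / (2 × 10.0) = 1481.96 × 0.67101 / 20.0 = 49.7205 m
H = 49.7205 m / 0.0254 = 1958 in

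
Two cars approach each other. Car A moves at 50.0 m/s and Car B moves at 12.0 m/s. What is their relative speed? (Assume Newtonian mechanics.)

v_rel = v_A + v_B = 50.0 + 12.0 = 62.0 m/s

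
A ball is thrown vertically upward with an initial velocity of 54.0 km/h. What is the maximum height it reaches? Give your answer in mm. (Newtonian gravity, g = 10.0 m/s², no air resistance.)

v₀ = 54.0 km/h × 0.2777777777777778 = 15.0 m/s
h_max = v₀² / (2g) = 15.0² / (2 × 10.0) = 225.0 / 20.0 = 11.25 m
h_max = 11.25 m / 0.001 = 11250 mm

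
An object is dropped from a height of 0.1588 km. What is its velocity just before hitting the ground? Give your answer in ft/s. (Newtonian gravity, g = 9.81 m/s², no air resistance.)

h = 0.1588 km × 1000.0 = 158.8 m
v = √(2gh) = √(2 × 9.81 × 158.8) = 55.8181 m/s
v = 55.8181 m/s / 0.3048 = 183.1 ft/s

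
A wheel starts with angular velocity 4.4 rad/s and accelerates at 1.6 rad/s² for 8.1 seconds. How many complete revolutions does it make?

θ = ω₀t + ½αt² = 4.4×8.1 + ½×1.6×8.1² = 88.128 rad
Total revolutions = θ/(2π) = 88.128/(2π) = 14.03
Complete revolutions = ⌊14.03⌋ = 14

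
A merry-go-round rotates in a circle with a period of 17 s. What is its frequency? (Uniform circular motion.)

f = 1/T = 1/17 = 0.0588 Hz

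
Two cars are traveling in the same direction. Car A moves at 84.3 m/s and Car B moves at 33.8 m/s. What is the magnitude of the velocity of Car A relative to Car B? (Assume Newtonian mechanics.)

v_rel = |v_A - v_B| = |84.3 - 33.8| = 50.5 m/s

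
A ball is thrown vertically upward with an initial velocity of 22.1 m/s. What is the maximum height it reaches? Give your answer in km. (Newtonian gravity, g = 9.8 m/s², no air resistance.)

h_max = v₀² / (2g) = 22.1² / (2 × 9.8) = 488.41 / 19.6 = 24.9189 m
h_max = 24.9189 m / 1000.0 = 0.02492 km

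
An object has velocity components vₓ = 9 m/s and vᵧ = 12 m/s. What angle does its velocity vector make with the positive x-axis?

θ = arctan(vᵧ/vₓ) = arctan(12/9) = 53.13°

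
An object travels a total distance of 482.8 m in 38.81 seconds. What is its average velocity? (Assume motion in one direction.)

v_avg = Δd / Δt = 482.8 / 38.81 = 12.44 m/s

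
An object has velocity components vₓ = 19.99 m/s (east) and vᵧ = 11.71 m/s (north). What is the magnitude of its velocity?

|v| = √(vₓ² + vᵧ²) = √(19.99² + 11.71²) = √(536.7242) = 23.17 m/s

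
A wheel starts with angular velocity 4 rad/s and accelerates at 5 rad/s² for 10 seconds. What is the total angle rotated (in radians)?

θ = ω₀t + ½αt² = 4×10 + ½×5×10² = 290.0 rad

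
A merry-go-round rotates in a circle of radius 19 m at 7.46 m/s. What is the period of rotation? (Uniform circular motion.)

T = 2πr/v = 2π×19/7.46 = 16.0 s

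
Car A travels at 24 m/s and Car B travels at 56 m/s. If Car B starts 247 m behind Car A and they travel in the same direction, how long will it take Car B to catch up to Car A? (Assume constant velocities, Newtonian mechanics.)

Relative speed: v_rel = 56 - 24 = 32 m/s
Time to catch: t = d₀/v_rel = 247/32 = 7.72 s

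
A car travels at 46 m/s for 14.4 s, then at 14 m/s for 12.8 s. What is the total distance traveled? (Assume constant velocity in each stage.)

d₁ = v₁t₁ = 46 × 14.4 = 662.4 m
d₂ = v₂t₂ = 14 × 12.8 = 179.2 m
d_total = 662.4 + 179.2 = 841.6 m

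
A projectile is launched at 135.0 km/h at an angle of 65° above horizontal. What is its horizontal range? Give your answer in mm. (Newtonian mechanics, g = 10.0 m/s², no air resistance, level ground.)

v₀ = 135.0 km/h × 0.2777777777777778 = 37.5 m/s
R = v₀² × sin(2θ) / g = 37.5² × sin(2 × 65°) / 10.0 = 1406.25 × 0.766044 / 10.0 = 107.725 m
R = 107.725 m / 0.001 = 107700 mm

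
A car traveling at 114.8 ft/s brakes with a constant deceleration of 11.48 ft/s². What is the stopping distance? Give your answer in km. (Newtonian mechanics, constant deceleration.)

v₀ = 114.8 ft/s × 0.3048 = 34.991 m/s
a = 11.48 ft/s² × 0.3048 = 3.4991 m/s²
d = v₀² / (2a) = 34.991² / (2 × 3.4991) = 1224.37 / 6.9982 = 174.955 m
d = 174.955 m / 1000.0 = 0.175 km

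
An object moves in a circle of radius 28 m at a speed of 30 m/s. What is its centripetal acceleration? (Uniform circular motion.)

a_c = v²/r = 30²/28 = 900/28 = 32.14 m/s²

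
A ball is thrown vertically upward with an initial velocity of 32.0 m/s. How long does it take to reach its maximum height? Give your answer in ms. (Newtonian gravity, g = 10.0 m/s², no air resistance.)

t_up = v₀ / g = 32.0 / 10.0 = 3.2 s
t_up = 3.2 s / 0.001 = 3200 ms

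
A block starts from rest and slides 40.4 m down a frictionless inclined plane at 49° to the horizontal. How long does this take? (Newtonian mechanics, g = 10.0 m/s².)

a = g sin(θ) = 10.0 × sin(49°) = 7.5471 m/s²
t = √(2d/a) = √(2 × 40.4 / 7.5471) = 3.27 s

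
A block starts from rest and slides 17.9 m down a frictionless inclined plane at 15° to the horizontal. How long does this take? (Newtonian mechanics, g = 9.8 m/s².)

a = g sin(θ) = 9.8 × sin(15°) = 2.5364 m/s²
t = √(2d/a) = √(2 × 17.9 / 2.5364) = 3.76 s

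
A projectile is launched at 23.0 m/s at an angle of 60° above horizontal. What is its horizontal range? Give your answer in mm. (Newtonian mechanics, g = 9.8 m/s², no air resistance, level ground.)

R = v₀² × sin(2θ) / g = 23.0² × sin(2 × 60°) / 9.8 = 529.0 × 0.866025 / 9.8 = 46.7477 m
R = 46.7477 m / 0.001 = 46750 mm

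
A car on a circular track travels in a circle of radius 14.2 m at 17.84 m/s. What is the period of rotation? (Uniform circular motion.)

T = 2πr/v = 2π×14.2/17.84 = 5.0 s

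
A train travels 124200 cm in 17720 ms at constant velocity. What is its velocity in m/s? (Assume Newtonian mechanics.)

d = 124200 cm × 0.01 = 1242.0 m
t = 17720 ms × 0.001 = 17.72 s
v = d / t = 1242.0 / 17.72 = 70.09 m/s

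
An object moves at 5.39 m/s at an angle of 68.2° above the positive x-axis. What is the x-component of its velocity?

vₓ = v cos(θ) = 5.39 × cos(68.2°) = 2.0 m/s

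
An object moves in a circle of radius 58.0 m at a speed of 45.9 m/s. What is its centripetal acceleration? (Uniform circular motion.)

a_c = v²/r = 45.9²/58.0 = 2106.81/58.0 = 36.32 m/s²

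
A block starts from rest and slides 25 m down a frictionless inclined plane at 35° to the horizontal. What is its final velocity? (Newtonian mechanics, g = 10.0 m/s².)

a = g sin(θ) = 10.0 × sin(35°) = 5.7358 m/s²
v = √(2ad) = √(2 × 5.7358 × 25) = 16.93 m/s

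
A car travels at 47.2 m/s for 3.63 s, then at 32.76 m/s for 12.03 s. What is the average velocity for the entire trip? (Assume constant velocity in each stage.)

d₁ = v₁t₁ = 47.2 × 3.63 = 171.336 m
d₂ = v₂t₂ = 32.76 × 12.03 = 394.1028 m
d_total = 565.4388 m, t_total = 15.66 s
v_avg = d_total/t_total = 565.4388/15.66 = 36.11 m/s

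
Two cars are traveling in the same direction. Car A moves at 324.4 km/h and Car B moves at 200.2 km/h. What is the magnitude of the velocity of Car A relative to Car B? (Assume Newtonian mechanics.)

v_rel = |v_A - v_B| = |324.4 - 200.2| = 124.2 km/h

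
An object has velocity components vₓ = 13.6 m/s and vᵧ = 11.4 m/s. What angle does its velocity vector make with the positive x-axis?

θ = arctan(vᵧ/vₓ) = arctan(11.4/13.6) = 39.97°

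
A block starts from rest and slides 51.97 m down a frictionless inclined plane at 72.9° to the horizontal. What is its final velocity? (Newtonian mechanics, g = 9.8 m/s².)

a = g sin(θ) = 9.8 × sin(72.9°) = 9.3668 m/s²
v = √(2ad) = √(2 × 9.3668 × 51.97) = 31.2 m/s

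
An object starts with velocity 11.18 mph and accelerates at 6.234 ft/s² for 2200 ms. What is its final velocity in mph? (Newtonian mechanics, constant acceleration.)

v₀ = 11.18 mph × 0.44704 = 4.99791 m/s
a = 6.234 ft/s² × 0.3048 = 1.90012 m/s²
t = 2200 ms × 0.001 = 2.2 s
v = v₀ + a × t = 4.99791 + 1.90012 × 2.2 = 9.17817 m/s
v = 9.17817 m/s / 0.44704 = 20.53 mph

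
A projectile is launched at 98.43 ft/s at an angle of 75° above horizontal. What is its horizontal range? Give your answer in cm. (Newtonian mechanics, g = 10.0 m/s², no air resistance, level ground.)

v₀ = 98.43 ft/s × 0.3048 = 30.0015 m/s
R = v₀² × sin(2θ) / g = 30.0015² × sin(2 × 75°) / 10.0 = 900.09 × 0.5 / 10.0 = 45.0045 m
R = 45.0045 m / 0.01 = 4500 cm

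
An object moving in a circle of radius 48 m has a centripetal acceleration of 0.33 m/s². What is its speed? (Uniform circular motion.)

v = √(a_c × r) = √(0.33 × 48) = 3.98 m/s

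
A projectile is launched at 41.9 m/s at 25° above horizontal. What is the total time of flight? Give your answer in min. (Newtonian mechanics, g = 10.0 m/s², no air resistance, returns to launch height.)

T = 2 × v₀ × sin(θ) / g = 2 × 41.9 × sin(25°) / 10.0 = 2 × 41.9 × 0.422618 / 10.0 = 3.54154 s
T = 3.54154 s / 60.0 = 0.05903 min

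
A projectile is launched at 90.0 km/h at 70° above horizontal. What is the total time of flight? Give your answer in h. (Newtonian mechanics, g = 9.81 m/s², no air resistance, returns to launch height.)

v₀ = 90.0 km/h × 0.2777777777777778 = 25.0 m/s
T = 2 × v₀ × sin(θ) / g = 2 × 25.0 × sin(70°) / 9.81 = 2 × 25.0 × 0.939693 / 9.81 = 4.78946 s
T = 4.78946 s / 3600.0 = 0.00133 h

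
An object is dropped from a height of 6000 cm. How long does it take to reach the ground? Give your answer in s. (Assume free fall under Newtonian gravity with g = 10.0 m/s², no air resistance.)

h = 6000 cm × 0.01 = 60.0 m
t = √(2h/g) = √(2 × 60.0 / 10.0) = 3.464 s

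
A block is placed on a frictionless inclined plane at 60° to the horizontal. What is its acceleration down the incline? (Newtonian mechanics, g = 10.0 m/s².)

a = g sin(θ) = 10.0 × sin(60°) = 10.0 × 0.866 = 8.66 m/s²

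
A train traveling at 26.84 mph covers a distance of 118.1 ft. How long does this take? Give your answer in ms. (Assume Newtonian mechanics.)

d = 118.1 ft × 0.3048 = 35.9969 m
v = 26.84 mph × 0.44704 = 11.9986 m/s
t = d / v = 35.9969 / 11.9986 = 3.00009 s
t = 3.00009 s / 0.001 = 3000 ms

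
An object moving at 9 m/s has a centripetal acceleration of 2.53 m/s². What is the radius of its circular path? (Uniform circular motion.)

r = v²/a_c = 9²/2.53 = 32.02 m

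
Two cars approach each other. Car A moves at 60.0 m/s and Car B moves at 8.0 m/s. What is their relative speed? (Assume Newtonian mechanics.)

v_rel = v_A + v_B = 60.0 + 8.0 = 68.0 m/s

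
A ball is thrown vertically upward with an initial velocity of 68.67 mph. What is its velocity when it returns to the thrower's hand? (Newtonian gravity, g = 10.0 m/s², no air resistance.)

By conservation of energy (no air resistance), the ball returns to the throw height with the same speed as launch, but directed downward.
|v_ground| = v₀ = 68.67 mph
v_ground = 68.67 mph (downward)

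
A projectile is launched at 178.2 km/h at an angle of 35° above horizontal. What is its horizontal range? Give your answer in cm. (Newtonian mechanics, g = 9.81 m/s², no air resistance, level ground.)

v₀ = 178.2 km/h × 0.2777777777777778 = 49.5 m/s
R = v₀² × sin(2θ) / g = 49.5² × sin(2 × 35°) / 9.81 = 2450.25 × 0.939693 / 9.81 = 234.708 m
R = 234.708 m / 0.01 = 23470 cm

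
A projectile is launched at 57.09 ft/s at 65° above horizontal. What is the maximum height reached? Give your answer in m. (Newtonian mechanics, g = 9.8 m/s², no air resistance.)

v₀ = 57.09 ft/s × 0.3048 = 17.401 m/s
H = v₀² × sin²(θ) / (2g) = 17.401² × sin(65°)² / (2 × 9.8) = 302.795 × 0.821394 / 19.6 = 12.69 m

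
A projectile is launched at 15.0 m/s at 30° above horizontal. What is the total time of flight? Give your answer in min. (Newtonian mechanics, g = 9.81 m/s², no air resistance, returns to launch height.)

T = 2 × v₀ × sin(θ) / g = 2 × 15.0 × sin(30°) / 9.81 = 2 × 15.0 × 0.5 / 9.81 = 1.52905 s
T = 1.52905 s / 60.0 = 0.02548 min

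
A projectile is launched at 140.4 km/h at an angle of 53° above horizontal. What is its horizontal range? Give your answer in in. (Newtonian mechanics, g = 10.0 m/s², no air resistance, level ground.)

v₀ = 140.4 km/h × 0.2777777777777778 = 39.0 m/s
R = v₀² × sin(2θ) / g = 39.0² × sin(2 × 53°) / 10.0 = 1521.0 × 0.961262 / 10.0 = 146.208 m
R = 146.208 m / 0.0254 = 5756 in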